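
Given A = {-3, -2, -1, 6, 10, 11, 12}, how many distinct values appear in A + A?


A + A = {a + a' : a, a' ∈ A}; |A| = 7.
General bounds: 2|A| - 1 ≤ |A + A| ≤ |A|(|A|+1)/2, i.e. 13 ≤ |A + A| ≤ 28.
Lower bound 2|A|-1 is attained iff A is an arithmetic progression.
Enumerate sums a + a' for a ≤ a' (symmetric, so this suffices):
a = -3: -3+-3=-6, -3+-2=-5, -3+-1=-4, -3+6=3, -3+10=7, -3+11=8, -3+12=9
a = -2: -2+-2=-4, -2+-1=-3, -2+6=4, -2+10=8, -2+11=9, -2+12=10
a = -1: -1+-1=-2, -1+6=5, -1+10=9, -1+11=10, -1+12=11
a = 6: 6+6=12, 6+10=16, 6+11=17, 6+12=18
a = 10: 10+10=20, 10+11=21, 10+12=22
a = 11: 11+11=22, 11+12=23
a = 12: 12+12=24
Distinct sums: {-6, -5, -4, -3, -2, 3, 4, 5, 7, 8, 9, 10, 11, 12, 16, 17, 18, 20, 21, 22, 23, 24}
|A + A| = 22

|A + A| = 22


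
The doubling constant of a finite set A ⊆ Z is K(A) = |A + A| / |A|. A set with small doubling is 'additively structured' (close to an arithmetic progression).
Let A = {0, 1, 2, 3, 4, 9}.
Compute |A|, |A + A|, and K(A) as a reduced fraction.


|A| = 6.
Compute A + A by enumerating all 36 pairs.
A + A = {0, 1, 2, 3, 4, 5, 6, 7, 8, 9, 10, 11, 12, 13, 18}, so |A + A| = 15.
K = |A + A| / |A| = 15/6 = 5/2 ≈ 2.5000.
Reference: AP of size 6 gives K = 11/6 ≈ 1.8333; a fully generic set of size 6 gives K ≈ 3.5000.

|A| = 6, |A + A| = 15, K = 15/6 = 5/2.


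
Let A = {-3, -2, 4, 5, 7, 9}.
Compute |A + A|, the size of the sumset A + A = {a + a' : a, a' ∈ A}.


A + A = {a + a' : a, a' ∈ A}; |A| = 6.
General bounds: 2|A| - 1 ≤ |A + A| ≤ |A|(|A|+1)/2, i.e. 11 ≤ |A + A| ≤ 21.
Lower bound 2|A|-1 is attained iff A is an arithmetic progression.
Enumerate sums a + a' for a ≤ a' (symmetric, so this suffices):
a = -3: -3+-3=-6, -3+-2=-5, -3+4=1, -3+5=2, -3+7=4, -3+9=6
a = -2: -2+-2=-4, -2+4=2, -2+5=3, -2+7=5, -2+9=7
a = 4: 4+4=8, 4+5=9, 4+7=11, 4+9=13
a = 5: 5+5=10, 5+7=12, 5+9=14
a = 7: 7+7=14, 7+9=16
a = 9: 9+9=18
Distinct sums: {-6, -5, -4, 1, 2, 3, 4, 5, 6, 7, 8, 9, 10, 11, 12, 13, 14, 16, 18}
|A + A| = 19

|A + A| = 19


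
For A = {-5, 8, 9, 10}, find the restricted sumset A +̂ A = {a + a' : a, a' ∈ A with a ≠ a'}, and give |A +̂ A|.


Restricted sumset: A +̂ A = {a + a' : a ∈ A, a' ∈ A, a ≠ a'}.
Equivalently, take A + A and drop any sum 2a that is achievable ONLY as a + a for a ∈ A (i.e. sums representable only with equal summands).
Enumerate pairs (a, a') with a < a' (symmetric, so each unordered pair gives one sum; this covers all a ≠ a'):
  -5 + 8 = 3
  -5 + 9 = 4
  -5 + 10 = 5
  8 + 9 = 17
  8 + 10 = 18
  9 + 10 = 19
Collected distinct sums: {3, 4, 5, 17, 18, 19}
|A +̂ A| = 6
(Reference bound: |A +̂ A| ≥ 2|A| - 3 for |A| ≥ 2, with |A| = 4 giving ≥ 5.)

|A +̂ A| = 6


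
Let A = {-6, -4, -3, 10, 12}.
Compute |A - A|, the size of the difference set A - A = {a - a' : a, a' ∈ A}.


A - A = {a - a' : a, a' ∈ A}; |A| = 5.
Bounds: 2|A|-1 ≤ |A - A| ≤ |A|² - |A| + 1, i.e. 9 ≤ |A - A| ≤ 21.
Note: 0 ∈ A - A always (from a - a). The set is symmetric: if d ∈ A - A then -d ∈ A - A.
Enumerate nonzero differences d = a - a' with a > a' (then include -d):
Positive differences: {1, 2, 3, 13, 14, 15, 16, 18}
Full difference set: {0} ∪ (positive diffs) ∪ (negative diffs).
|A - A| = 1 + 2·8 = 17 (matches direct enumeration: 17).

|A - A| = 17


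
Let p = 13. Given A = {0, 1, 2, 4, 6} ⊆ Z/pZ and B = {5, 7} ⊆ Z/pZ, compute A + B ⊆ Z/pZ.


Work in Z/13Z: reduce every sum a + b modulo 13.
Enumerate all 10 pairs:
a = 0: 0+5=5, 0+7=7
a = 1: 1+5=6, 1+7=8
a = 2: 2+5=7, 2+7=9
a = 4: 4+5=9, 4+7=11
a = 6: 6+5=11, 6+7=0
Distinct residues collected: {0, 5, 6, 7, 8, 9, 11}
|A + B| = 7 (out of 13 total residues).

A + B = {0, 5, 6, 7, 8, 9, 11}


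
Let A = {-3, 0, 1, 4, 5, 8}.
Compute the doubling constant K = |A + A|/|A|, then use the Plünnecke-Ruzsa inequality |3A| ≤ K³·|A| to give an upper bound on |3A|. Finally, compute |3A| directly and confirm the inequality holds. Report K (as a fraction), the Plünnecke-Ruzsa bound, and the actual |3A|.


|A| = 6.
Step 1: Compute A + A by enumerating all 36 pairs.
A + A = {-6, -3, -2, 0, 1, 2, 4, 5, 6, 8, 9, 10, 12, 13, 16}, so |A + A| = 15.
Step 2: Doubling constant K = |A + A|/|A| = 15/6 = 15/6 ≈ 2.5000.
Step 3: Plünnecke-Ruzsa gives |3A| ≤ K³·|A| = (2.5000)³ · 6 ≈ 93.7500.
Step 4: Compute 3A = A + A + A directly by enumerating all triples (a,b,c) ∈ A³; |3A| = 28.
Step 5: Check 28 ≤ 93.7500? Yes ✓.

K = 15/6, Plünnecke-Ruzsa bound K³|A| ≈ 93.7500, |3A| = 28, inequality holds.


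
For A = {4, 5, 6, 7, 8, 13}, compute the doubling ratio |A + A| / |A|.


|A| = 6.
Compute A + A by enumerating all 36 pairs.
A + A = {8, 9, 10, 11, 12, 13, 14, 15, 16, 17, 18, 19, 20, 21, 26}, so |A + A| = 15.
K = |A + A| / |A| = 15/6 = 5/2 ≈ 2.5000.
Reference: AP of size 6 gives K = 11/6 ≈ 1.8333; a fully generic set of size 6 gives K ≈ 3.5000.

|A| = 6, |A + A| = 15, K = 15/6 = 5/2.


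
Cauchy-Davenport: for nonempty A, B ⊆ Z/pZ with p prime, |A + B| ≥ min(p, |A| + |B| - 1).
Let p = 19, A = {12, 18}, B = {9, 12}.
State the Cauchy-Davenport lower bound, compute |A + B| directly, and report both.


Cauchy-Davenport: |A + B| ≥ min(p, |A| + |B| - 1) for A, B nonempty in Z/pZ.
|A| = 2, |B| = 2, p = 19.
CD lower bound = min(19, 2 + 2 - 1) = min(19, 3) = 3.
Compute A + B mod 19 directly:
a = 12: 12+9=2, 12+12=5
a = 18: 18+9=8, 18+12=11
A + B = {2, 5, 8, 11}, so |A + B| = 4.
Verify: 4 ≥ 3? Yes ✓.

CD lower bound = 3, actual |A + B| = 4.


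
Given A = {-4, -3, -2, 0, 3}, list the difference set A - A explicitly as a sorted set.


A - A = {a - a' : a, a' ∈ A}.
Compute a - a' for each ordered pair (a, a'):
a = -4: -4--4=0, -4--3=-1, -4--2=-2, -4-0=-4, -4-3=-7
a = -3: -3--4=1, -3--3=0, -3--2=-1, -3-0=-3, -3-3=-6
a = -2: -2--4=2, -2--3=1, -2--2=0, -2-0=-2, -2-3=-5
a = 0: 0--4=4, 0--3=3, 0--2=2, 0-0=0, 0-3=-3
a = 3: 3--4=7, 3--3=6, 3--2=5, 3-0=3, 3-3=0
Collecting distinct values (and noting 0 appears from a-a):
A - A = {-7, -6, -5, -4, -3, -2, -1, 0, 1, 2, 3, 4, 5, 6, 7}
|A - A| = 15

A - A = {-7, -6, -5, -4, -3, -2, -1, 0, 1, 2, 3, 4, 5, 6, 7}


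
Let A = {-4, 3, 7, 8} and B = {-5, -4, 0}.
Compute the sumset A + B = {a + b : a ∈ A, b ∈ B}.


A + B = {a + b : a ∈ A, b ∈ B}.
Enumerate all |A|·|B| = 4·3 = 12 pairs (a, b) and collect distinct sums.
a = -4: -4+-5=-9, -4+-4=-8, -4+0=-4
a = 3: 3+-5=-2, 3+-4=-1, 3+0=3
a = 7: 7+-5=2, 7+-4=3, 7+0=7
a = 8: 8+-5=3, 8+-4=4, 8+0=8
Collecting distinct sums: A + B = {-9, -8, -4, -2, -1, 2, 3, 4, 7, 8}
|A + B| = 10

A + B = {-9, -8, -4, -2, -1, 2, 3, 4, 7, 8}


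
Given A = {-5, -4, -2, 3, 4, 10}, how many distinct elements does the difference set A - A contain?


A - A = {a - a' : a, a' ∈ A}; |A| = 6.
Bounds: 2|A|-1 ≤ |A - A| ≤ |A|² - |A| + 1, i.e. 11 ≤ |A - A| ≤ 31.
Note: 0 ∈ A - A always (from a - a). The set is symmetric: if d ∈ A - A then -d ∈ A - A.
Enumerate nonzero differences d = a - a' with a > a' (then include -d):
Positive differences: {1, 2, 3, 5, 6, 7, 8, 9, 12, 14, 15}
Full difference set: {0} ∪ (positive diffs) ∪ (negative diffs).
|A - A| = 1 + 2·11 = 23 (matches direct enumeration: 23).

|A - A| = 23


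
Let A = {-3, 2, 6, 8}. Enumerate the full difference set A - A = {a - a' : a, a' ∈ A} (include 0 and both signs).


A - A = {a - a' : a, a' ∈ A}.
Compute a - a' for each ordered pair (a, a'):
a = -3: -3--3=0, -3-2=-5, -3-6=-9, -3-8=-11
a = 2: 2--3=5, 2-2=0, 2-6=-4, 2-8=-6
a = 6: 6--3=9, 6-2=4, 6-6=0, 6-8=-2
a = 8: 8--3=11, 8-2=6, 8-6=2, 8-8=0
Collecting distinct values (and noting 0 appears from a-a):
A - A = {-11, -9, -6, -5, -4, -2, 0, 2, 4, 5, 6, 9, 11}
|A - A| = 13

A - A = {-11, -9, -6, -5, -4, -2, 0, 2, 4, 5, 6, 9, 11}


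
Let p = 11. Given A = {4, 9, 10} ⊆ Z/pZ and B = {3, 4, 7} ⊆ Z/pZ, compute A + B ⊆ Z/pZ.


Work in Z/11Z: reduce every sum a + b modulo 11.
Enumerate all 9 pairs:
a = 4: 4+3=7, 4+4=8, 4+7=0
a = 9: 9+3=1, 9+4=2, 9+7=5
a = 10: 10+3=2, 10+4=3, 10+7=6
Distinct residues collected: {0, 1, 2, 3, 5, 6, 7, 8}
|A + B| = 8 (out of 11 total residues).

A + B = {0, 1, 2, 3, 5, 6, 7, 8}


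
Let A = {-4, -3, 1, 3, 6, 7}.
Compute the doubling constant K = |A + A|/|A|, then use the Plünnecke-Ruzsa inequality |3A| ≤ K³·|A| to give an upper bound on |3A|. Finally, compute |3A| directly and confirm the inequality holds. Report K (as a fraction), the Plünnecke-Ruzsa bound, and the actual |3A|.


|A| = 6.
Step 1: Compute A + A by enumerating all 36 pairs.
A + A = {-8, -7, -6, -3, -2, -1, 0, 2, 3, 4, 6, 7, 8, 9, 10, 12, 13, 14}, so |A + A| = 18.
Step 2: Doubling constant K = |A + A|/|A| = 18/6 = 18/6 ≈ 3.0000.
Step 3: Plünnecke-Ruzsa gives |3A| ≤ K³·|A| = (3.0000)³ · 6 ≈ 162.0000.
Step 4: Compute 3A = A + A + A directly by enumerating all triples (a,b,c) ∈ A³; |3A| = 33.
Step 5: Check 33 ≤ 162.0000? Yes ✓.

K = 18/6, Plünnecke-Ruzsa bound K³|A| ≈ 162.0000, |3A| = 33, inequality holds.


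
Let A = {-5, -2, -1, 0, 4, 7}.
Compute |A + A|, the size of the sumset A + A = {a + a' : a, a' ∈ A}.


A + A = {a + a' : a, a' ∈ A}; |A| = 6.
General bounds: 2|A| - 1 ≤ |A + A| ≤ |A|(|A|+1)/2, i.e. 11 ≤ |A + A| ≤ 21.
Lower bound 2|A|-1 is attained iff A is an arithmetic progression.
Enumerate sums a + a' for a ≤ a' (symmetric, so this suffices):
a = -5: -5+-5=-10, -5+-2=-7, -5+-1=-6, -5+0=-5, -5+4=-1, -5+7=2
a = -2: -2+-2=-4, -2+-1=-3, -2+0=-2, -2+4=2, -2+7=5
a = -1: -1+-1=-2, -1+0=-1, -1+4=3, -1+7=6
a = 0: 0+0=0, 0+4=4, 0+7=7
a = 4: 4+4=8, 4+7=11
a = 7: 7+7=14
Distinct sums: {-10, -7, -6, -5, -4, -3, -2, -1, 0, 2, 3, 4, 5, 6, 7, 8, 11, 14}
|A + A| = 18

|A + A| = 18


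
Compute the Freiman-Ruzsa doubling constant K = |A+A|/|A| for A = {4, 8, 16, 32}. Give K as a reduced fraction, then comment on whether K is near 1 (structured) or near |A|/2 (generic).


|A| = 4.
Compute A + A by enumerating all 16 pairs.
A + A = {8, 12, 16, 20, 24, 32, 36, 40, 48, 64}, so |A + A| = 10.
K = |A + A| / |A| = 10/4 = 5/2 ≈ 2.5000.
Reference: AP of size 4 gives K = 7/4 ≈ 1.7500; a fully generic set of size 4 gives K ≈ 2.5000.

|A| = 4, |A + A| = 10, K = 10/4 = 5/2.


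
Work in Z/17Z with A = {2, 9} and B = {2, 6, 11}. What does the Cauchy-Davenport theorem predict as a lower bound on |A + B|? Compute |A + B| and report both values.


Cauchy-Davenport: |A + B| ≥ min(p, |A| + |B| - 1) for A, B nonempty in Z/pZ.
|A| = 2, |B| = 3, p = 17.
CD lower bound = min(17, 2 + 3 - 1) = min(17, 4) = 4.
Compute A + B mod 17 directly:
a = 2: 2+2=4, 2+6=8, 2+11=13
a = 9: 9+2=11, 9+6=15, 9+11=3
A + B = {3, 4, 8, 11, 13, 15}, so |A + B| = 6.
Verify: 6 ≥ 4? Yes ✓.

CD lower bound = 4, actual |A + B| = 6.


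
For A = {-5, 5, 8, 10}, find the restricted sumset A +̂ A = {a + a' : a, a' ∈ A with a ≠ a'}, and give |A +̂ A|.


Restricted sumset: A +̂ A = {a + a' : a ∈ A, a' ∈ A, a ≠ a'}.
Equivalently, take A + A and drop any sum 2a that is achievable ONLY as a + a for a ∈ A (i.e. sums representable only with equal summands).
Enumerate pairs (a, a') with a < a' (symmetric, so each unordered pair gives one sum; this covers all a ≠ a'):
  -5 + 5 = 0
  -5 + 8 = 3
  -5 + 10 = 5
  5 + 8 = 13
  5 + 10 = 15
  8 + 10 = 18
Collected distinct sums: {0, 3, 5, 13, 15, 18}
|A +̂ A| = 6
(Reference bound: |A +̂ A| ≥ 2|A| - 3 for |A| ≥ 2, with |A| = 4 giving ≥ 5.)

|A +̂ A| = 6


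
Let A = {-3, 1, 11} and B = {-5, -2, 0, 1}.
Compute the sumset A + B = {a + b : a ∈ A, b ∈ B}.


A + B = {a + b : a ∈ A, b ∈ B}.
Enumerate all |A|·|B| = 3·4 = 12 pairs (a, b) and collect distinct sums.
a = -3: -3+-5=-8, -3+-2=-5, -3+0=-3, -3+1=-2
a = 1: 1+-5=-4, 1+-2=-1, 1+0=1, 1+1=2
a = 11: 11+-5=6, 11+-2=9, 11+0=11, 11+1=12
Collecting distinct sums: A + B = {-8, -5, -4, -3, -2, -1, 1, 2, 6, 9, 11, 12}
|A + B| = 12

A + B = {-8, -5, -4, -3, -2, -1, 1, 2, 6, 9, 11, 12}


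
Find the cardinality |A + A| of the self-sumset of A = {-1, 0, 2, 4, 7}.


A + A = {a + a' : a, a' ∈ A}; |A| = 5.
General bounds: 2|A| - 1 ≤ |A + A| ≤ |A|(|A|+1)/2, i.e. 9 ≤ |A + A| ≤ 15.
Lower bound 2|A|-1 is attained iff A is an arithmetic progression.
Enumerate sums a + a' for a ≤ a' (symmetric, so this suffices):
a = -1: -1+-1=-2, -1+0=-1, -1+2=1, -1+4=3, -1+7=6
a = 0: 0+0=0, 0+2=2, 0+4=4, 0+7=7
a = 2: 2+2=4, 2+4=6, 2+7=9
a = 4: 4+4=8, 4+7=11
a = 7: 7+7=14
Distinct sums: {-2, -1, 0, 1, 2, 3, 4, 6, 7, 8, 9, 11, 14}
|A + A| = 13

|A + A| = 13


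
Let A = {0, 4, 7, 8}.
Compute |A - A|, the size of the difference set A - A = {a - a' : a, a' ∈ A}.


A - A = {a - a' : a, a' ∈ A}; |A| = 4.
Bounds: 2|A|-1 ≤ |A - A| ≤ |A|² - |A| + 1, i.e. 7 ≤ |A - A| ≤ 13.
Note: 0 ∈ A - A always (from a - a). The set is symmetric: if d ∈ A - A then -d ∈ A - A.
Enumerate nonzero differences d = a - a' with a > a' (then include -d):
Positive differences: {1, 3, 4, 7, 8}
Full difference set: {0} ∪ (positive diffs) ∪ (negative diffs).
|A - A| = 1 + 2·5 = 11 (matches direct enumeration: 11).

|A - A| = 11


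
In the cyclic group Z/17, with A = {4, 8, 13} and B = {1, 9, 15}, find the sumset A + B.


Work in Z/17Z: reduce every sum a + b modulo 17.
Enumerate all 9 pairs:
a = 4: 4+1=5, 4+9=13, 4+15=2
a = 8: 8+1=9, 8+9=0, 8+15=6
a = 13: 13+1=14, 13+9=5, 13+15=11
Distinct residues collected: {0, 2, 5, 6, 9, 11, 13, 14}
|A + B| = 8 (out of 17 total residues).

A + B = {0, 2, 5, 6, 9, 11, 13, 14}


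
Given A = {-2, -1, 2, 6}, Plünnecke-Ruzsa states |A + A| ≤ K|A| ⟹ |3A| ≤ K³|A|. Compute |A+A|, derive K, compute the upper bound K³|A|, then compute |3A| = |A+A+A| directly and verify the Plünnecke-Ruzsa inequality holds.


|A| = 4.
Step 1: Compute A + A by enumerating all 16 pairs.
A + A = {-4, -3, -2, 0, 1, 4, 5, 8, 12}, so |A + A| = 9.
Step 2: Doubling constant K = |A + A|/|A| = 9/4 = 9/4 ≈ 2.2500.
Step 3: Plünnecke-Ruzsa gives |3A| ≤ K³·|A| = (2.2500)³ · 4 ≈ 45.5625.
Step 4: Compute 3A = A + A + A directly by enumerating all triples (a,b,c) ∈ A³; |3A| = 16.
Step 5: Check 16 ≤ 45.5625? Yes ✓.

K = 9/4, Plünnecke-Ruzsa bound K³|A| ≈ 45.5625, |3A| = 16, inequality holds.


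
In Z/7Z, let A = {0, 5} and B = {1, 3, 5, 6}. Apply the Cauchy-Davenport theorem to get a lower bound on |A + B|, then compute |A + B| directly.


Cauchy-Davenport: |A + B| ≥ min(p, |A| + |B| - 1) for A, B nonempty in Z/pZ.
|A| = 2, |B| = 4, p = 7.
CD lower bound = min(7, 2 + 4 - 1) = min(7, 5) = 5.
Compute A + B mod 7 directly:
a = 0: 0+1=1, 0+3=3, 0+5=5, 0+6=6
a = 5: 5+1=6, 5+3=1, 5+5=3, 5+6=4
A + B = {1, 3, 4, 5, 6}, so |A + B| = 5.
Verify: 5 ≥ 5? Yes ✓.

CD lower bound = 5, actual |A + B| = 5.


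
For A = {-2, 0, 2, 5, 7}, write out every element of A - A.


A - A = {a - a' : a, a' ∈ A}.
Compute a - a' for each ordered pair (a, a'):
a = -2: -2--2=0, -2-0=-2, -2-2=-4, -2-5=-7, -2-7=-9
a = 0: 0--2=2, 0-0=0, 0-2=-2, 0-5=-5, 0-7=-7
a = 2: 2--2=4, 2-0=2, 2-2=0, 2-5=-3, 2-7=-5
a = 5: 5--2=7, 5-0=5, 5-2=3, 5-5=0, 5-7=-2
a = 7: 7--2=9, 7-0=7, 7-2=5, 7-5=2, 7-7=0
Collecting distinct values (and noting 0 appears from a-a):
A - A = {-9, -7, -5, -4, -3, -2, 0, 2, 3, 4, 5, 7, 9}
|A - A| = 13

A - A = {-9, -7, -5, -4, -3, -2, 0, 2, 3, 4, 5, 7, 9}


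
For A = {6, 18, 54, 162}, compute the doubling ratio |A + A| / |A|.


|A| = 4.
Compute A + A by enumerating all 16 pairs.
A + A = {12, 24, 36, 60, 72, 108, 168, 180, 216, 324}, so |A + A| = 10.
K = |A + A| / |A| = 10/4 = 5/2 ≈ 2.5000.
Reference: AP of size 4 gives K = 7/4 ≈ 1.7500; a fully generic set of size 4 gives K ≈ 2.5000.

|A| = 4, |A + A| = 10, K = 10/4 = 5/2.


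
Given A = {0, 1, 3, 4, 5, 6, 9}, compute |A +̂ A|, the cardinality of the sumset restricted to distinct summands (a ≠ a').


Restricted sumset: A +̂ A = {a + a' : a ∈ A, a' ∈ A, a ≠ a'}.
Equivalently, take A + A and drop any sum 2a that is achievable ONLY as a + a for a ∈ A (i.e. sums representable only with equal summands).
Enumerate pairs (a, a') with a < a' (symmetric, so each unordered pair gives one sum; this covers all a ≠ a'):
  0 + 1 = 1
  0 + 3 = 3
  0 + 4 = 4
  0 + 5 = 5
  0 + 6 = 6
  0 + 9 = 9
  1 + 3 = 4
  1 + 4 = 5
  1 + 5 = 6
  1 + 6 = 7
  1 + 9 = 10
  3 + 4 = 7
  3 + 5 = 8
  3 + 6 = 9
  3 + 9 = 12
  4 + 5 = 9
  4 + 6 = 10
  4 + 9 = 13
  5 + 6 = 11
  5 + 9 = 14
  6 + 9 = 15
Collected distinct sums: {1, 3, 4, 5, 6, 7, 8, 9, 10, 11, 12, 13, 14, 15}
|A +̂ A| = 14
(Reference bound: |A +̂ A| ≥ 2|A| - 3 for |A| ≥ 2, with |A| = 7 giving ≥ 11.)

|A +̂ A| = 14


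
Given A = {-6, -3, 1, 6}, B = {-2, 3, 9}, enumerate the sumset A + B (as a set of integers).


A + B = {a + b : a ∈ A, b ∈ B}.
Enumerate all |A|·|B| = 4·3 = 12 pairs (a, b) and collect distinct sums.
a = -6: -6+-2=-8, -6+3=-3, -6+9=3
a = -3: -3+-2=-5, -3+3=0, -3+9=6
a = 1: 1+-2=-1, 1+3=4, 1+9=10
a = 6: 6+-2=4, 6+3=9, 6+9=15
Collecting distinct sums: A + B = {-8, -5, -3, -1, 0, 3, 4, 6, 9, 10, 15}
|A + B| = 11

A + B = {-8, -5, -3, -1, 0, 3, 4, 6, 9, 10, 15}


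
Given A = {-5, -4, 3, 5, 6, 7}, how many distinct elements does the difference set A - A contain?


A - A = {a - a' : a, a' ∈ A}; |A| = 6.
Bounds: 2|A|-1 ≤ |A - A| ≤ |A|² - |A| + 1, i.e. 11 ≤ |A - A| ≤ 31.
Note: 0 ∈ A - A always (from a - a). The set is symmetric: if d ∈ A - A then -d ∈ A - A.
Enumerate nonzero differences d = a - a' with a > a' (then include -d):
Positive differences: {1, 2, 3, 4, 7, 8, 9, 10, 11, 12}
Full difference set: {0} ∪ (positive diffs) ∪ (negative diffs).
|A - A| = 1 + 2·10 = 21 (matches direct enumeration: 21).

|A - A| = 21


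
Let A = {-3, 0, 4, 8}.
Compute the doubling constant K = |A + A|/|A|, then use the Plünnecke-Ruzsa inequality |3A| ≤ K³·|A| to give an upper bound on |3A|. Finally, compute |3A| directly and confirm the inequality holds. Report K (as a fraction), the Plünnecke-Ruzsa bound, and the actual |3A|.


|A| = 4.
Step 1: Compute A + A by enumerating all 16 pairs.
A + A = {-6, -3, 0, 1, 4, 5, 8, 12, 16}, so |A + A| = 9.
Step 2: Doubling constant K = |A + A|/|A| = 9/4 = 9/4 ≈ 2.2500.
Step 3: Plünnecke-Ruzsa gives |3A| ≤ K³·|A| = (2.2500)³ · 4 ≈ 45.5625.
Step 4: Compute 3A = A + A + A directly by enumerating all triples (a,b,c) ∈ A³; |3A| = 16.
Step 5: Check 16 ≤ 45.5625? Yes ✓.

K = 9/4, Plünnecke-Ruzsa bound K³|A| ≈ 45.5625, |3A| = 16, inequality holds.


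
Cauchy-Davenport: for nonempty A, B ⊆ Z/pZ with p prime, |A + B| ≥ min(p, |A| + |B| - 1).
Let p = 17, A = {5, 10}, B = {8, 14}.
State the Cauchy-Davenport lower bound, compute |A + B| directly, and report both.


Cauchy-Davenport: |A + B| ≥ min(p, |A| + |B| - 1) for A, B nonempty in Z/pZ.
|A| = 2, |B| = 2, p = 17.
CD lower bound = min(17, 2 + 2 - 1) = min(17, 3) = 3.
Compute A + B mod 17 directly:
a = 5: 5+8=13, 5+14=2
a = 10: 10+8=1, 10+14=7
A + B = {1, 2, 7, 13}, so |A + B| = 4.
Verify: 4 ≥ 3? Yes ✓.

CD lower bound = 3, actual |A + B| = 4.


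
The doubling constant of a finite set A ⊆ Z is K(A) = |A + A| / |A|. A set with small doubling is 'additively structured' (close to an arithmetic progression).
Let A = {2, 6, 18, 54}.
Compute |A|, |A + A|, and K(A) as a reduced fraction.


|A| = 4.
Compute A + A by enumerating all 16 pairs.
A + A = {4, 8, 12, 20, 24, 36, 56, 60, 72, 108}, so |A + A| = 10.
K = |A + A| / |A| = 10/4 = 5/2 ≈ 2.5000.
Reference: AP of size 4 gives K = 7/4 ≈ 1.7500; a fully generic set of size 4 gives K ≈ 2.5000.

|A| = 4, |A + A| = 10, K = 10/4 = 5/2.


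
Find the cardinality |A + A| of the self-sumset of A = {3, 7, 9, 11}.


A + A = {a + a' : a, a' ∈ A}; |A| = 4.
General bounds: 2|A| - 1 ≤ |A + A| ≤ |A|(|A|+1)/2, i.e. 7 ≤ |A + A| ≤ 10.
Lower bound 2|A|-1 is attained iff A is an arithmetic progression.
Enumerate sums a + a' for a ≤ a' (symmetric, so this suffices):
a = 3: 3+3=6, 3+7=10, 3+9=12, 3+11=14
a = 7: 7+7=14, 7+9=16, 7+11=18
a = 9: 9+9=18, 9+11=20
a = 11: 11+11=22
Distinct sums: {6, 10, 12, 14, 16, 18, 20, 22}
|A + A| = 8

|A + A| = 8


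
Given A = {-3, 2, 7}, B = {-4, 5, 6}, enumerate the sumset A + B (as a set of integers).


A + B = {a + b : a ∈ A, b ∈ B}.
Enumerate all |A|·|B| = 3·3 = 9 pairs (a, b) and collect distinct sums.
a = -3: -3+-4=-7, -3+5=2, -3+6=3
a = 2: 2+-4=-2, 2+5=7, 2+6=8
a = 7: 7+-4=3, 7+5=12, 7+6=13
Collecting distinct sums: A + B = {-7, -2, 2, 3, 7, 8, 12, 13}
|A + B| = 8

A + B = {-7, -2, 2, 3, 7, 8, 12, 13}


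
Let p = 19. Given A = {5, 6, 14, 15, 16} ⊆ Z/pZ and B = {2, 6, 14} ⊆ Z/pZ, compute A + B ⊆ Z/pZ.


Work in Z/19Z: reduce every sum a + b modulo 19.
Enumerate all 15 pairs:
a = 5: 5+2=7, 5+6=11, 5+14=0
a = 6: 6+2=8, 6+6=12, 6+14=1
a = 14: 14+2=16, 14+6=1, 14+14=9
a = 15: 15+2=17, 15+6=2, 15+14=10
a = 16: 16+2=18, 16+6=3, 16+14=11
Distinct residues collected: {0, 1, 2, 3, 7, 8, 9, 10, 11, 12, 16, 17, 18}
|A + B| = 13 (out of 19 total residues).

A + B = {0, 1, 2, 3, 7, 8, 9, 10, 11, 12, 16, 17, 18}


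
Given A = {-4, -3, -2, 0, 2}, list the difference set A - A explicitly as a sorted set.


A - A = {a - a' : a, a' ∈ A}.
Compute a - a' for each ordered pair (a, a'):
a = -4: -4--4=0, -4--3=-1, -4--2=-2, -4-0=-4, -4-2=-6
a = -3: -3--4=1, -3--3=0, -3--2=-1, -3-0=-3, -3-2=-5
a = -2: -2--4=2, -2--3=1, -2--2=0, -2-0=-2, -2-2=-4
a = 0: 0--4=4, 0--3=3, 0--2=2, 0-0=0, 0-2=-2
a = 2: 2--4=6, 2--3=5, 2--2=4, 2-0=2, 2-2=0
Collecting distinct values (and noting 0 appears from a-a):
A - A = {-6, -5, -4, -3, -2, -1, 0, 1, 2, 3, 4, 5, 6}
|A - A| = 13

A - A = {-6, -5, -4, -3, -2, -1, 0, 1, 2, 3, 4, 5, 6}


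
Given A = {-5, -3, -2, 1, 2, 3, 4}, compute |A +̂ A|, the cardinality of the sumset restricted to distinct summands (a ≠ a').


Restricted sumset: A +̂ A = {a + a' : a ∈ A, a' ∈ A, a ≠ a'}.
Equivalently, take A + A and drop any sum 2a that is achievable ONLY as a + a for a ∈ A (i.e. sums representable only with equal summands).
Enumerate pairs (a, a') with a < a' (symmetric, so each unordered pair gives one sum; this covers all a ≠ a'):
  -5 + -3 = -8
  -5 + -2 = -7
  -5 + 1 = -4
  -5 + 2 = -3
  -5 + 3 = -2
  -5 + 4 = -1
  -3 + -2 = -5
  -3 + 1 = -2
  -3 + 2 = -1
  -3 + 3 = 0
  -3 + 4 = 1
  -2 + 1 = -1
  -2 + 2 = 0
  -2 + 3 = 1
  -2 + 4 = 2
  1 + 2 = 3
  1 + 3 = 4
  1 + 4 = 5
  2 + 3 = 5
  2 + 4 = 6
  3 + 4 = 7
Collected distinct sums: {-8, -7, -5, -4, -3, -2, -1, 0, 1, 2, 3, 4, 5, 6, 7}
|A +̂ A| = 15
(Reference bound: |A +̂ A| ≥ 2|A| - 3 for |A| ≥ 2, with |A| = 7 giving ≥ 11.)

|A +̂ A| = 15


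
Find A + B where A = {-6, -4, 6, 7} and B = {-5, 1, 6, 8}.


A + B = {a + b : a ∈ A, b ∈ B}.
Enumerate all |A|·|B| = 4·4 = 16 pairs (a, b) and collect distinct sums.
a = -6: -6+-5=-11, -6+1=-5, -6+6=0, -6+8=2
a = -4: -4+-5=-9, -4+1=-3, -4+6=2, -4+8=4
a = 6: 6+-5=1, 6+1=7, 6+6=12, 6+8=14
a = 7: 7+-5=2, 7+1=8, 7+6=13, 7+8=15
Collecting distinct sums: A + B = {-11, -9, -5, -3, 0, 1, 2, 4, 7, 8, 12, 13, 14, 15}
|A + B| = 14

A + B = {-11, -9, -5, -3, 0, 1, 2, 4, 7, 8, 12, 13, 14, 15}


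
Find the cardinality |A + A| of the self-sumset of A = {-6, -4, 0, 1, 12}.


A + A = {a + a' : a, a' ∈ A}; |A| = 5.
General bounds: 2|A| - 1 ≤ |A + A| ≤ |A|(|A|+1)/2, i.e. 9 ≤ |A + A| ≤ 15.
Lower bound 2|A|-1 is attained iff A is an arithmetic progression.
Enumerate sums a + a' for a ≤ a' (symmetric, so this suffices):
a = -6: -6+-6=-12, -6+-4=-10, -6+0=-6, -6+1=-5, -6+12=6
a = -4: -4+-4=-8, -4+0=-4, -4+1=-3, -4+12=8
a = 0: 0+0=0, 0+1=1, 0+12=12
a = 1: 1+1=2, 1+12=13
a = 12: 12+12=24
Distinct sums: {-12, -10, -8, -6, -5, -4, -3, 0, 1, 2, 6, 8, 12, 13, 24}
|A + A| = 15

|A + A| = 15


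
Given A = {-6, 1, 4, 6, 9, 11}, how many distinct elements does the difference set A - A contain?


A - A = {a - a' : a, a' ∈ A}; |A| = 6.
Bounds: 2|A|-1 ≤ |A - A| ≤ |A|² - |A| + 1, i.e. 11 ≤ |A - A| ≤ 31.
Note: 0 ∈ A - A always (from a - a). The set is symmetric: if d ∈ A - A then -d ∈ A - A.
Enumerate nonzero differences d = a - a' with a > a' (then include -d):
Positive differences: {2, 3, 5, 7, 8, 10, 12, 15, 17}
Full difference set: {0} ∪ (positive diffs) ∪ (negative diffs).
|A - A| = 1 + 2·9 = 19 (matches direct enumeration: 19).

|A - A| = 19


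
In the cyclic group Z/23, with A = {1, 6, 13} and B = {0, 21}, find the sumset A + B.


Work in Z/23Z: reduce every sum a + b modulo 23.
Enumerate all 6 pairs:
a = 1: 1+0=1, 1+21=22
a = 6: 6+0=6, 6+21=4
a = 13: 13+0=13, 13+21=11
Distinct residues collected: {1, 4, 6, 11, 13, 22}
|A + B| = 6 (out of 23 total residues).

A + B = {1, 4, 6, 11, 13, 22}


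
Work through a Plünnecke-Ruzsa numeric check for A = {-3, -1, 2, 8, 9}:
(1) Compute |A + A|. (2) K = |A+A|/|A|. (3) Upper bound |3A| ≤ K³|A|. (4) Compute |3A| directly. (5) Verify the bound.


|A| = 5.
Step 1: Compute A + A by enumerating all 25 pairs.
A + A = {-6, -4, -2, -1, 1, 4, 5, 6, 7, 8, 10, 11, 16, 17, 18}, so |A + A| = 15.
Step 2: Doubling constant K = |A + A|/|A| = 15/5 = 15/5 ≈ 3.0000.
Step 3: Plünnecke-Ruzsa gives |3A| ≤ K³·|A| = (3.0000)³ · 5 ≈ 135.0000.
Step 4: Compute 3A = A + A + A directly by enumerating all triples (a,b,c) ∈ A³; |3A| = 30.
Step 5: Check 30 ≤ 135.0000? Yes ✓.

K = 15/5, Plünnecke-Ruzsa bound K³|A| ≈ 135.0000, |3A| = 30, inequality holds.


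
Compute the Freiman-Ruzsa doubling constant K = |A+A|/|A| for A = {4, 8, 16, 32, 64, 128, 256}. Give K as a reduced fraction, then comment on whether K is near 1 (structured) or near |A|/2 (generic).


|A| = 7.
Compute A + A by enumerating all 49 pairs.
A + A = {8, 12, 16, 20, 24, 32, 36, 40, 48, 64, 68, 72, 80, 96, 128, 132, 136, 144, 160, 192, 256, 260, 264, 272, 288, 320, 384, 512}, so |A + A| = 28.
K = |A + A| / |A| = 28/7 = 4/1 ≈ 4.0000.
Reference: AP of size 7 gives K = 13/7 ≈ 1.8571; a fully generic set of size 7 gives K ≈ 4.0000.

|A| = 7, |A + A| = 28, K = 28/7 = 4/1.


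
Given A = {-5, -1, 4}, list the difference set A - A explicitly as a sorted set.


A - A = {a - a' : a, a' ∈ A}.
Compute a - a' for each ordered pair (a, a'):
a = -5: -5--5=0, -5--1=-4, -5-4=-9
a = -1: -1--5=4, -1--1=0, -1-4=-5
a = 4: 4--5=9, 4--1=5, 4-4=0
Collecting distinct values (and noting 0 appears from a-a):
A - A = {-9, -5, -4, 0, 4, 5, 9}
|A - A| = 7

A - A = {-9, -5, -4, 0, 4, 5, 9}


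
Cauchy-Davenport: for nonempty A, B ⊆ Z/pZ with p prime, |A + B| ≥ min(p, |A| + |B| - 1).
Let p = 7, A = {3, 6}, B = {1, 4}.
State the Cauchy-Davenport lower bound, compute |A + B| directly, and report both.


Cauchy-Davenport: |A + B| ≥ min(p, |A| + |B| - 1) for A, B nonempty in Z/pZ.
|A| = 2, |B| = 2, p = 7.
CD lower bound = min(7, 2 + 2 - 1) = min(7, 3) = 3.
Compute A + B mod 7 directly:
a = 3: 3+1=4, 3+4=0
a = 6: 6+1=0, 6+4=3
A + B = {0, 3, 4}, so |A + B| = 3.
Verify: 3 ≥ 3? Yes ✓.

CD lower bound = 3, actual |A + B| = 3.


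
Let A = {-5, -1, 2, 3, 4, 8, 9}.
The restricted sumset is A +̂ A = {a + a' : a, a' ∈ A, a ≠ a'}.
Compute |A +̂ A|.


Restricted sumset: A +̂ A = {a + a' : a ∈ A, a' ∈ A, a ≠ a'}.
Equivalently, take A + A and drop any sum 2a that is achievable ONLY as a + a for a ∈ A (i.e. sums representable only with equal summands).
Enumerate pairs (a, a') with a < a' (symmetric, so each unordered pair gives one sum; this covers all a ≠ a'):
  -5 + -1 = -6
  -5 + 2 = -3
  -5 + 3 = -2
  -5 + 4 = -1
  -5 + 8 = 3
  -5 + 9 = 4
  -1 + 2 = 1
  -1 + 3 = 2
  -1 + 4 = 3
  -1 + 8 = 7
  -1 + 9 = 8
  2 + 3 = 5
  2 + 4 = 6
  2 + 8 = 10
  2 + 9 = 11
  3 + 4 = 7
  3 + 8 = 11
  3 + 9 = 12
  4 + 8 = 12
  4 + 9 = 13
  8 + 9 = 17
Collected distinct sums: {-6, -3, -2, -1, 1, 2, 3, 4, 5, 6, 7, 8, 10, 11, 12, 13, 17}
|A +̂ A| = 17
(Reference bound: |A +̂ A| ≥ 2|A| - 3 for |A| ≥ 2, with |A| = 7 giving ≥ 11.)

|A +̂ A| = 17


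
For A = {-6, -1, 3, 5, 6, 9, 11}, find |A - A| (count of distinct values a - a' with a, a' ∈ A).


A - A = {a - a' : a, a' ∈ A}; |A| = 7.
Bounds: 2|A|-1 ≤ |A - A| ≤ |A|² - |A| + 1, i.e. 13 ≤ |A - A| ≤ 43.
Note: 0 ∈ A - A always (from a - a). The set is symmetric: if d ∈ A - A then -d ∈ A - A.
Enumerate nonzero differences d = a - a' with a > a' (then include -d):
Positive differences: {1, 2, 3, 4, 5, 6, 7, 8, 9, 10, 11, 12, 15, 17}
Full difference set: {0} ∪ (positive diffs) ∪ (negative diffs).
|A - A| = 1 + 2·14 = 29 (matches direct enumeration: 29).

|A - A| = 29


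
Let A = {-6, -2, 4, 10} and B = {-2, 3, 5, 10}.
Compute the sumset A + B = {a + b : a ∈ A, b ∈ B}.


A + B = {a + b : a ∈ A, b ∈ B}.
Enumerate all |A|·|B| = 4·4 = 16 pairs (a, b) and collect distinct sums.
a = -6: -6+-2=-8, -6+3=-3, -6+5=-1, -6+10=4
a = -2: -2+-2=-4, -2+3=1, -2+5=3, -2+10=8
a = 4: 4+-2=2, 4+3=7, 4+5=9, 4+10=14
a = 10: 10+-2=8, 10+3=13, 10+5=15, 10+10=20
Collecting distinct sums: A + B = {-8, -4, -3, -1, 1, 2, 3, 4, 7, 8, 9, 13, 14, 15, 20}
|A + B| = 15

A + B = {-8, -4, -3, -1, 1, 2, 3, 4, 7, 8, 9, 13, 14, 15, 20}


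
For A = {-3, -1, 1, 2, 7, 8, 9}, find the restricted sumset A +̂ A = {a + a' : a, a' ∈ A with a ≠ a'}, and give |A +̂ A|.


Restricted sumset: A +̂ A = {a + a' : a ∈ A, a' ∈ A, a ≠ a'}.
Equivalently, take A + A and drop any sum 2a that is achievable ONLY as a + a for a ∈ A (i.e. sums representable only with equal summands).
Enumerate pairs (a, a') with a < a' (symmetric, so each unordered pair gives one sum; this covers all a ≠ a'):
  -3 + -1 = -4
  -3 + 1 = -2
  -3 + 2 = -1
  -3 + 7 = 4
  -3 + 8 = 5
  -3 + 9 = 6
  -1 + 1 = 0
  -1 + 2 = 1
  -1 + 7 = 6
  -1 + 8 = 7
  -1 + 9 = 8
  1 + 2 = 3
  1 + 7 = 8
  1 + 8 = 9
  1 + 9 = 10
  2 + 7 = 9
  2 + 8 = 10
  2 + 9 = 11
  7 + 8 = 15
  7 + 9 = 16
  8 + 9 = 17
Collected distinct sums: {-4, -2, -1, 0, 1, 3, 4, 5, 6, 7, 8, 9, 10, 11, 15, 16, 17}
|A +̂ A| = 17
(Reference bound: |A +̂ A| ≥ 2|A| - 3 for |A| ≥ 2, with |A| = 7 giving ≥ 11.)

|A +̂ A| = 17


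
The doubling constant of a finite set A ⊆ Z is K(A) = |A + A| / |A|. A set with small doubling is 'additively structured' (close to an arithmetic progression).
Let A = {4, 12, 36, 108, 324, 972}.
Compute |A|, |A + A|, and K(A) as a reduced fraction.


|A| = 6.
Compute A + A by enumerating all 36 pairs.
A + A = {8, 16, 24, 40, 48, 72, 112, 120, 144, 216, 328, 336, 360, 432, 648, 976, 984, 1008, 1080, 1296, 1944}, so |A + A| = 21.
K = |A + A| / |A| = 21/6 = 7/2 ≈ 3.5000.
Reference: AP of size 6 gives K = 11/6 ≈ 1.8333; a fully generic set of size 6 gives K ≈ 3.5000.

|A| = 6, |A + A| = 21, K = 21/6 = 7/2.


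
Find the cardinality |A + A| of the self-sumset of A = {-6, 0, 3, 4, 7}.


A + A = {a + a' : a, a' ∈ A}; |A| = 5.
General bounds: 2|A| - 1 ≤ |A + A| ≤ |A|(|A|+1)/2, i.e. 9 ≤ |A + A| ≤ 15.
Lower bound 2|A|-1 is attained iff A is an arithmetic progression.
Enumerate sums a + a' for a ≤ a' (symmetric, so this suffices):
a = -6: -6+-6=-12, -6+0=-6, -6+3=-3, -6+4=-2, -6+7=1
a = 0: 0+0=0, 0+3=3, 0+4=4, 0+7=7
a = 3: 3+3=6, 3+4=7, 3+7=10
a = 4: 4+4=8, 4+7=11
a = 7: 7+7=14
Distinct sums: {-12, -6, -3, -2, 0, 1, 3, 4, 6, 7, 8, 10, 11, 14}
|A + A| = 14

|A + A| = 14


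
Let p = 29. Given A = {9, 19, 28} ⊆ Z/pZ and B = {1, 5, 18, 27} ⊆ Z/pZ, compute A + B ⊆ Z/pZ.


Work in Z/29Z: reduce every sum a + b modulo 29.
Enumerate all 12 pairs:
a = 9: 9+1=10, 9+5=14, 9+18=27, 9+27=7
a = 19: 19+1=20, 19+5=24, 19+18=8, 19+27=17
a = 28: 28+1=0, 28+5=4, 28+18=17, 28+27=26
Distinct residues collected: {0, 4, 7, 8, 10, 14, 17, 20, 24, 26, 27}
|A + B| = 11 (out of 29 total residues).

A + B = {0, 4, 7, 8, 10, 14, 17, 20, 24, 26, 27}


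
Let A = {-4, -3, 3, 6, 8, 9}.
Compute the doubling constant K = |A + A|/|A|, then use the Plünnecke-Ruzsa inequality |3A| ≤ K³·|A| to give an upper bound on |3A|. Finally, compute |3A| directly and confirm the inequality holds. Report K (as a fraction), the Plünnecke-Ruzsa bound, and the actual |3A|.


|A| = 6.
Step 1: Compute A + A by enumerating all 36 pairs.
A + A = {-8, -7, -6, -1, 0, 2, 3, 4, 5, 6, 9, 11, 12, 14, 15, 16, 17, 18}, so |A + A| = 18.
Step 2: Doubling constant K = |A + A|/|A| = 18/6 = 18/6 ≈ 3.0000.
Step 3: Plünnecke-Ruzsa gives |3A| ≤ K³·|A| = (3.0000)³ · 6 ≈ 162.0000.
Step 4: Compute 3A = A + A + A directly by enumerating all triples (a,b,c) ∈ A³; |3A| = 35.
Step 5: Check 35 ≤ 162.0000? Yes ✓.

K = 18/6, Plünnecke-Ruzsa bound K³|A| ≈ 162.0000, |3A| = 35, inequality holds.


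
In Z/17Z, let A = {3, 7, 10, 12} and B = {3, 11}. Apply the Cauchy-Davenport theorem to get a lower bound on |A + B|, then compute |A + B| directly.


Cauchy-Davenport: |A + B| ≥ min(p, |A| + |B| - 1) for A, B nonempty in Z/pZ.
|A| = 4, |B| = 2, p = 17.
CD lower bound = min(17, 4 + 2 - 1) = min(17, 5) = 5.
Compute A + B mod 17 directly:
a = 3: 3+3=6, 3+11=14
a = 7: 7+3=10, 7+11=1
a = 10: 10+3=13, 10+11=4
a = 12: 12+3=15, 12+11=6
A + B = {1, 4, 6, 10, 13, 14, 15}, so |A + B| = 7.
Verify: 7 ≥ 5? Yes ✓.

CD lower bound = 5, actual |A + B| = 7.


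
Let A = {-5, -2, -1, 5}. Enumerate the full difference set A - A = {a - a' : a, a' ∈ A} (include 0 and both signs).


A - A = {a - a' : a, a' ∈ A}.
Compute a - a' for each ordered pair (a, a'):
a = -5: -5--5=0, -5--2=-3, -5--1=-4, -5-5=-10
a = -2: -2--5=3, -2--2=0, -2--1=-1, -2-5=-7
a = -1: -1--5=4, -1--2=1, -1--1=0, -1-5=-6
a = 5: 5--5=10, 5--2=7, 5--1=6, 5-5=0
Collecting distinct values (and noting 0 appears from a-a):
A - A = {-10, -7, -6, -4, -3, -1, 0, 1, 3, 4, 6, 7, 10}
|A - A| = 13

A - A = {-10, -7, -6, -4, -3, -1, 0, 1, 3, 4, 6, 7, 10}


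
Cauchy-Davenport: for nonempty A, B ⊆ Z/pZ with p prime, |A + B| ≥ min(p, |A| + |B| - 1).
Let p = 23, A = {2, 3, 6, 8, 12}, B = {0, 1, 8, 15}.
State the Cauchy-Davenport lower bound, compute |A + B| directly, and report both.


Cauchy-Davenport: |A + B| ≥ min(p, |A| + |B| - 1) for A, B nonempty in Z/pZ.
|A| = 5, |B| = 4, p = 23.
CD lower bound = min(23, 5 + 4 - 1) = min(23, 8) = 8.
Compute A + B mod 23 directly:
a = 2: 2+0=2, 2+1=3, 2+8=10, 2+15=17
a = 3: 3+0=3, 3+1=4, 3+8=11, 3+15=18
a = 6: 6+0=6, 6+1=7, 6+8=14, 6+15=21
a = 8: 8+0=8, 8+1=9, 8+8=16, 8+15=0
a = 12: 12+0=12, 12+1=13, 12+8=20, 12+15=4
A + B = {0, 2, 3, 4, 6, 7, 8, 9, 10, 11, 12, 13, 14, 16, 17, 18, 20, 21}, so |A + B| = 18.
Verify: 18 ≥ 8? Yes ✓.

CD lower bound = 8, actual |A + B| = 18.


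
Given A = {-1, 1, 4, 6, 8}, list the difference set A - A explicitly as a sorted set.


A - A = {a - a' : a, a' ∈ A}.
Compute a - a' for each ordered pair (a, a'):
a = -1: -1--1=0, -1-1=-2, -1-4=-5, -1-6=-7, -1-8=-9
a = 1: 1--1=2, 1-1=0, 1-4=-3, 1-6=-5, 1-8=-7
a = 4: 4--1=5, 4-1=3, 4-4=0, 4-6=-2, 4-8=-4
a = 6: 6--1=7, 6-1=5, 6-4=2, 6-6=0, 6-8=-2
a = 8: 8--1=9, 8-1=7, 8-4=4, 8-6=2, 8-8=0
Collecting distinct values (and noting 0 appears from a-a):
A - A = {-9, -7, -5, -4, -3, -2, 0, 2, 3, 4, 5, 7, 9}
|A - A| = 13

A - A = {-9, -7, -5, -4, -3, -2, 0, 2, 3, 4, 5, 7, 9}


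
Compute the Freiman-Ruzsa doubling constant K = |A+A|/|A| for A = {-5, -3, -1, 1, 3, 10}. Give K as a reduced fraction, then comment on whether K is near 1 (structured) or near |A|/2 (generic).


|A| = 6.
Compute A + A by enumerating all 36 pairs.
A + A = {-10, -8, -6, -4, -2, 0, 2, 4, 5, 6, 7, 9, 11, 13, 20}, so |A + A| = 15.
K = |A + A| / |A| = 15/6 = 5/2 ≈ 2.5000.
Reference: AP of size 6 gives K = 11/6 ≈ 1.8333; a fully generic set of size 6 gives K ≈ 3.5000.

|A| = 6, |A + A| = 15, K = 15/6 = 5/2.


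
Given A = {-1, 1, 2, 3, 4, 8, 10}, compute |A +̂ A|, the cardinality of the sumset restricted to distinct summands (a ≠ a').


Restricted sumset: A +̂ A = {a + a' : a ∈ A, a' ∈ A, a ≠ a'}.
Equivalently, take A + A and drop any sum 2a that is achievable ONLY as a + a for a ∈ A (i.e. sums representable only with equal summands).
Enumerate pairs (a, a') with a < a' (symmetric, so each unordered pair gives one sum; this covers all a ≠ a'):
  -1 + 1 = 0
  -1 + 2 = 1
  -1 + 3 = 2
  -1 + 4 = 3
  -1 + 8 = 7
  -1 + 10 = 9
  1 + 2 = 3
  1 + 3 = 4
  1 + 4 = 5
  1 + 8 = 9
  1 + 10 = 11
  2 + 3 = 5
  2 + 4 = 6
  2 + 8 = 10
  2 + 10 = 12
  3 + 4 = 7
  3 + 8 = 11
  3 + 10 = 13
  4 + 8 = 12
  4 + 10 = 14
  8 + 10 = 18
Collected distinct sums: {0, 1, 2, 3, 4, 5, 6, 7, 9, 10, 11, 12, 13, 14, 18}
|A +̂ A| = 15
(Reference bound: |A +̂ A| ≥ 2|A| - 3 for |A| ≥ 2, with |A| = 7 giving ≥ 11.)

|A +̂ A| = 15


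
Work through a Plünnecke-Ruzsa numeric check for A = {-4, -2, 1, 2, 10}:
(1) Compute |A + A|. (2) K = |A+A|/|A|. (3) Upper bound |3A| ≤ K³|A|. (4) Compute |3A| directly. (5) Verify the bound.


|A| = 5.
Step 1: Compute A + A by enumerating all 25 pairs.
A + A = {-8, -6, -4, -3, -2, -1, 0, 2, 3, 4, 6, 8, 11, 12, 20}, so |A + A| = 15.
Step 2: Doubling constant K = |A + A|/|A| = 15/5 = 15/5 ≈ 3.0000.
Step 3: Plünnecke-Ruzsa gives |3A| ≤ K³·|A| = (3.0000)³ · 5 ≈ 135.0000.
Step 4: Compute 3A = A + A + A directly by enumerating all triples (a,b,c) ∈ A³; |3A| = 29.
Step 5: Check 29 ≤ 135.0000? Yes ✓.

K = 15/5, Plünnecke-Ruzsa bound K³|A| ≈ 135.0000, |3A| = 29, inequality holds.


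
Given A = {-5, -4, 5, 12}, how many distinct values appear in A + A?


A + A = {a + a' : a, a' ∈ A}; |A| = 4.
General bounds: 2|A| - 1 ≤ |A + A| ≤ |A|(|A|+1)/2, i.e. 7 ≤ |A + A| ≤ 10.
Lower bound 2|A|-1 is attained iff A is an arithmetic progression.
Enumerate sums a + a' for a ≤ a' (symmetric, so this suffices):
a = -5: -5+-5=-10, -5+-4=-9, -5+5=0, -5+12=7
a = -4: -4+-4=-8, -4+5=1, -4+12=8
a = 5: 5+5=10, 5+12=17
a = 12: 12+12=24
Distinct sums: {-10, -9, -8, 0, 1, 7, 8, 10, 17, 24}
|A + A| = 10

|A + A| = 10


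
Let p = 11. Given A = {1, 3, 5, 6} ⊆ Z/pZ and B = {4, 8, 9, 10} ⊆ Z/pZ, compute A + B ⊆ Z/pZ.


Work in Z/11Z: reduce every sum a + b modulo 11.
Enumerate all 16 pairs:
a = 1: 1+4=5, 1+8=9, 1+9=10, 1+10=0
a = 3: 3+4=7, 3+8=0, 3+9=1, 3+10=2
a = 5: 5+4=9, 5+8=2, 5+9=3, 5+10=4
a = 6: 6+4=10, 6+8=3, 6+9=4, 6+10=5
Distinct residues collected: {0, 1, 2, 3, 4, 5, 7, 9, 10}
|A + B| = 9 (out of 11 total residues).

A + B = {0, 1, 2, 3, 4, 5, 7, 9, 10}


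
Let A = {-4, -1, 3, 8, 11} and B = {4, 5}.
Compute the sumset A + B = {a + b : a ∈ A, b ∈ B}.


A + B = {a + b : a ∈ A, b ∈ B}.
Enumerate all |A|·|B| = 5·2 = 10 pairs (a, b) and collect distinct sums.
a = -4: -4+4=0, -4+5=1
a = -1: -1+4=3, -1+5=4
a = 3: 3+4=7, 3+5=8
a = 8: 8+4=12, 8+5=13
a = 11: 11+4=15, 11+5=16
Collecting distinct sums: A + B = {0, 1, 3, 4, 7, 8, 12, 13, 15, 16}
|A + B| = 10

A + B = {0, 1, 3, 4, 7, 8, 12, 13, 15, 16}


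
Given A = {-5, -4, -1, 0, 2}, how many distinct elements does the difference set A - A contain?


A - A = {a - a' : a, a' ∈ A}; |A| = 5.
Bounds: 2|A|-1 ≤ |A - A| ≤ |A|² - |A| + 1, i.e. 9 ≤ |A - A| ≤ 21.
Note: 0 ∈ A - A always (from a - a). The set is symmetric: if d ∈ A - A then -d ∈ A - A.
Enumerate nonzero differences d = a - a' with a > a' (then include -d):
Positive differences: {1, 2, 3, 4, 5, 6, 7}
Full difference set: {0} ∪ (positive diffs) ∪ (negative diffs).
|A - A| = 1 + 2·7 = 15 (matches direct enumeration: 15).

|A - A| = 15


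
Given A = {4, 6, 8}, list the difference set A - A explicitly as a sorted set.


A - A = {a - a' : a, a' ∈ A}.
Compute a - a' for each ordered pair (a, a'):
a = 4: 4-4=0, 4-6=-2, 4-8=-4
a = 6: 6-4=2, 6-6=0, 6-8=-2
a = 8: 8-4=4, 8-6=2, 8-8=0
Collecting distinct values (and noting 0 appears from a-a):
A - A = {-4, -2, 0, 2, 4}
|A - A| = 5

A - A = {-4, -2, 0, 2, 4}


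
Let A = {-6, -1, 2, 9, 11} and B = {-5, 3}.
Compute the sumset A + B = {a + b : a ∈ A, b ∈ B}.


A + B = {a + b : a ∈ A, b ∈ B}.
Enumerate all |A|·|B| = 5·2 = 10 pairs (a, b) and collect distinct sums.
a = -6: -6+-5=-11, -6+3=-3
a = -1: -1+-5=-6, -1+3=2
a = 2: 2+-5=-3, 2+3=5
a = 9: 9+-5=4, 9+3=12
a = 11: 11+-5=6, 11+3=14
Collecting distinct sums: A + B = {-11, -6, -3, 2, 4, 5, 6, 12, 14}
|A + B| = 9

A + B = {-11, -6, -3, 2, 4, 5, 6, 12, 14}


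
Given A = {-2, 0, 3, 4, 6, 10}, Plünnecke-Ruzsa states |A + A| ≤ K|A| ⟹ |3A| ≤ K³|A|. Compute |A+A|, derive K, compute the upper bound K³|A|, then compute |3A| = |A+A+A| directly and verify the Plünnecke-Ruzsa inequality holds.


|A| = 6.
Step 1: Compute A + A by enumerating all 36 pairs.
A + A = {-4, -2, 0, 1, 2, 3, 4, 6, 7, 8, 9, 10, 12, 13, 14, 16, 20}, so |A + A| = 17.
Step 2: Doubling constant K = |A + A|/|A| = 17/6 = 17/6 ≈ 2.8333.
Step 3: Plünnecke-Ruzsa gives |3A| ≤ K³·|A| = (2.8333)³ · 6 ≈ 136.4722.
Step 4: Compute 3A = A + A + A directly by enumerating all triples (a,b,c) ∈ A³; |3A| = 30.
Step 5: Check 30 ≤ 136.4722? Yes ✓.

K = 17/6, Plünnecke-Ruzsa bound K³|A| ≈ 136.4722, |3A| = 30, inequality holds.
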